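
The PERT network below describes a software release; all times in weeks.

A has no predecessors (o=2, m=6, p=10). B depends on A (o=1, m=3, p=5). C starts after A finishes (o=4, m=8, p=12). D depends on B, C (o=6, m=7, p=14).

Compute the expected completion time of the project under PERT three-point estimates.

te_A = (2 + 4·6 + 10)/6 = 36/6 = 6
te_B = (1 + 4·3 + 5)/6 = 18/6 = 3
te_C = (4 + 4·8 + 12)/6 = 48/6 = 8
te_D = (6 + 4·7 + 14)/6 = 48/6 = 8

Forward pass:
ES_A = 0; EF_A = 6
ES_B = 6; EF_B = 6+3 = 9
ES_C = 6; EF_C = 6+8 = 14
ES_D = max(EF_B=9, EF_C=14) = 14; EF_D = 14+8 = 22
Expected project duration μ = 22 weeks. Critical path: A → C → D.

22 weeks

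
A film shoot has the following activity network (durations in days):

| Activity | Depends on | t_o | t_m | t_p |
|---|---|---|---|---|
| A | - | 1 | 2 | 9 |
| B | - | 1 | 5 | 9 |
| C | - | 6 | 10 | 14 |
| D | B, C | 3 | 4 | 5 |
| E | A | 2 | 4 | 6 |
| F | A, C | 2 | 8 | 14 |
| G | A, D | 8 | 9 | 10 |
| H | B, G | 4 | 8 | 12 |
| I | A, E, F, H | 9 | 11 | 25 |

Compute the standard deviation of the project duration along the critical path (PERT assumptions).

te_A = (1 + 4·2 + 9)/6 = 18/6 = 3; σ²_A = ((9−1)/6)² = 1.778
te_B = (1 + 4·5 + 9)/6 = 30/6 = 5; σ²_B = ((9−1)/6)² = 1.778
te_C = (6 + 4·10 + 14)/6 = 60/6 = 10; σ²_C = ((14−6)/6)² = 1.778
te_D = (3 + 4·4 + 5)/6 = 24/6 = 4; σ²_D = ((5−3)/6)² = 0.111
te_E = (2 + 4·4 + 6)/6 = 24/6 = 4; σ²_E = ((6−2)/6)² = 0.444
te_F = (2 + 4·8 + 14)/6 = 48/6 = 8; σ²_F = ((14−2)/6)² = 4.000
te_G = (8 + 4·9 + 10)/6 = 54/6 = 9; σ²_G = ((10−8)/6)² = 0.111
te_H = (4 + 4·8 + 12)/6 = 48/6 = 8; σ²_H = ((12−4)/6)² = 1.778
te_I = (9 + 4·11 + 25)/6 = 78/6 = 13; σ²_I = ((25−9)/6)² = 7.111

Forward pass:
ES_A = 0; EF_A = 3
ES_B = 0; EF_B = 5
ES_C = 0; EF_C = 10
ES_D = max(EF_B=5, EF_C=10) = 10; EF_D = 10+4 = 14
ES_E = 3; EF_E = 3+4 = 7
ES_F = max(EF_A=3, EF_C=10) = 10; EF_F = 10+8 = 18
ES_G = max(EF_A=3, EF_D=14) = 14; EF_G = 14+9 = 23
ES_H = max(EF_B=5, EF_G=23) = 23; EF_H = 23+8 = 31
ES_I = max(EF_A=3, EF_E=7, EF_F=18, EF_H=31) = 31; EF_I = 31+13 = 44
Expected project duration μ = 44 days. Critical path: C → D → G → H → I.

Variance along critical path = 1.778 + 0.111 + 0.111 + 1.778 + 7.111 = 10.889
σ = √10.889 = 3.300 days

3.30 days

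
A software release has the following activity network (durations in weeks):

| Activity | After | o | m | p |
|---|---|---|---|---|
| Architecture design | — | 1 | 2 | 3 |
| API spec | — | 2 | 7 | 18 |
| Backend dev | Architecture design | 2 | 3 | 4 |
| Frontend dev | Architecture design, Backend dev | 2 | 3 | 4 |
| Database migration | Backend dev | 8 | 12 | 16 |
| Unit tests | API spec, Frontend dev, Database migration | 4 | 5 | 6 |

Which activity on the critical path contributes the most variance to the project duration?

te_Architecture design = (1 + 4·2 + 3)/6 = 12/6 = 2; σ²_Architecture design = ((3−1)/6)² = 0.111
te_API spec = (2 + 4·7 + 18)/6 = 48/6 = 8; σ²_API spec = ((18−2)/6)² = 7.111
te_Backend dev = (2 + 4·3 + 4)/6 = 18/6 = 3; σ²_Backend dev = ((4−2)/6)² = 0.111
te_Frontend dev = (2 + 4·3 + 4)/6 = 18/6 = 3; σ²_Frontend dev = ((4−2)/6)² = 0.111
te_Database migration = (8 + 4·12 + 16)/6 = 72/6 = 12; σ²_Database migration = ((16−8)/6)² = 1.778
te_Unit tests = (4 + 4·5 + 6)/6 = 30/6 = 5; σ²_Unit tests = ((6−4)/6)² = 0.111

Forward pass:
ES_Architecture design = 0; EF_Architecture design = 2
ES_API spec = 0; EF_API spec = 8
ES_Backend dev = 2; EF_Backend dev = 2+3 = 5
ES_Frontend dev = max(EF_Architecture design=2, EF_Backend dev=5) = 5; EF_Frontend dev = 5+3 = 8
ES_Database migration = 5; EF_Database migration = 5+12 = 17
ES_Unit tests = max(EF_API spec=8, EF_Frontend dev=8, EF_Database migration=17) = 17; EF_Unit tests = 17+5 = 22
Expected project duration μ = 22 weeks. Critical path: Architecture design → Backend dev → Database migration → Unit tests.

Variances on critical path: σ²_Architecture design=0.111, σ²_Backend dev=0.111, σ²_Database migration=1.778, σ²_Unit tests=0.111.
Largest is σ²_Database migration = 1.778.

Database migration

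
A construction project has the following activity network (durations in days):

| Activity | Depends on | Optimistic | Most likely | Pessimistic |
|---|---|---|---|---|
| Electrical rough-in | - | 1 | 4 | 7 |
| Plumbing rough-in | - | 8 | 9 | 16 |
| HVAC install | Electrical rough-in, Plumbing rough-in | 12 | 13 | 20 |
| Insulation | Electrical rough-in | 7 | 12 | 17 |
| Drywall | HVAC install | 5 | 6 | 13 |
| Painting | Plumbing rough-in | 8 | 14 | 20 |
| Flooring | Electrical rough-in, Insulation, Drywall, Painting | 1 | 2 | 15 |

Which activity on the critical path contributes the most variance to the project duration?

te_Electrical rough-in = (1 + 4·4 + 7)/6 = 24/6 = 4; σ²_Electrical rough-in = ((7−1)/6)² = 1.000
te_Plumbing rough-in = (8 + 4·9 + 16)/6 = 60/6 = 10; σ²_Plumbing rough-in = ((16−8)/6)² = 1.778
te_HVAC install = (12 + 4·13 + 20)/6 = 84/6 = 14; σ²_HVAC install = ((20−12)/6)² = 1.778
te_Insulation = (7 + 4·12 + 17)/6 = 72/6 = 12; σ²_Insulation = ((17−7)/6)² = 2.778
te_Drywall = (5 + 4·6 + 13)/6 = 42/6 = 7; σ²_Drywall = ((13−5)/6)² = 1.778
te_Painting = (8 + 4·14 + 20)/6 = 84/6 = 14; σ²_Painting = ((20−8)/6)² = 4.000
te_Flooring = (1 + 4·2 + 15)/6 = 24/6 = 4; σ²_Flooring = ((15−1)/6)² = 5.444

Forward pass:
ES_Electrical rough-in = 0; EF_Electrical rough-in = 4
ES_Plumbing rough-in = 0; EF_Plumbing rough-in = 10
ES_HVAC install = max(EF_Electrical rough-in=4, EF_Plumbing rough-in=10) = 10; EF_HVAC install = 10+14 = 24
ES_Insulation = 4; EF_Insulation = 4+12 = 16
ES_Drywall = 24; EF_Drywall = 24+7 = 31
ES_Painting = 10; EF_Painting = 10+14 = 24
ES_Flooring = max(EF_Electrical rough-in=4, EF_Insulation=16, EF_Drywall=31, EF_Painting=24) = 31; EF_Flooring = 31+4 = 35
Expected project duration μ = 35 days. Critical path: Plumbing rough-in → HVAC install → Drywall → Flooring.

Variances on critical path: σ²_Plumbing rough-in=1.778, σ²_HVAC install=1.778, σ²_Drywall=1.778, σ²_Flooring=5.444.
Largest is σ²_Flooring = 5.444.

Flooring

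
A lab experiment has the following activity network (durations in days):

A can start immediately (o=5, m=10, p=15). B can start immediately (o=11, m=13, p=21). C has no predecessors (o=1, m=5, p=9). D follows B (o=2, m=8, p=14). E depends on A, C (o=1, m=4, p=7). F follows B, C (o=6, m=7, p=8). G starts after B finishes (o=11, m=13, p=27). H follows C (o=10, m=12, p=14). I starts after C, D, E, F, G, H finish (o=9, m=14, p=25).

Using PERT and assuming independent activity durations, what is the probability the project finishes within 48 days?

0.834

te_A = (5 + 4·10 + 15)/6 = 60/6 = 10; σ²_A = ((15−5)/6)² = 2.778
te_B = (11 + 4·13 + 21)/6 = 84/6 = 14; σ²_B = ((21−11)/6)² = 2.778
te_C = (1 + 4·5 + 9)/6 = 30/6 = 5; σ²_C = ((9−1)/6)² = 1.778
te_D = (2 + 4·8 + 14)/6 = 48/6 = 8; σ²_D = ((14−2)/6)² = 4.000
te_E = (1 + 4·4 + 7)/6 = 24/6 = 4; σ²_E = ((7−1)/6)² = 1.000
te_F = (6 + 4·7 + 8)/6 = 42/6 = 7; σ²_F = ((8−6)/6)² = 0.111
te_G = (11 + 4·13 + 27)/6 = 90/6 = 15; σ²_G = ((27−11)/6)² = 7.111
te_H = (10 + 4·12 + 14)/6 = 72/6 = 12; σ²_H = ((14−10)/6)² = 0.444
te_I = (9 + 4·14 + 25)/6 = 90/6 = 15; σ²_I = ((25−9)/6)² = 7.111

Forward pass:
ES_A = 0; EF_A = 10
ES_B = 0; EF_B = 14
ES_C = 0; EF_C = 5
ES_D = 14; EF_D = 14+8 = 22
ES_E = max(EF_A=10, EF_C=5) = 10; EF_E = 10+4 = 14
ES_F = max(EF_B=14, EF_C=5) = 14; EF_F = 14+7 = 21
ES_G = 14; EF_G = 14+15 = 29
ES_H = 5; EF_H = 5+12 = 17
ES_I = max(EF_C=5, EF_D=22, EF_E=14, EF_F=21, EF_G=29, EF_H=17) = 29; EF_I = 29+15 = 44
Expected project duration μ = 44 days. Critical path: B → G → I.

Variance along critical path = 2.778 + 7.111 + 7.111 = 17.000; σ = √17.000 = 4.123 days.
Z = (48 − 44) / 4.123 = 0.970
P(T ≤ 48) = Φ(0.970) ≈ 0.834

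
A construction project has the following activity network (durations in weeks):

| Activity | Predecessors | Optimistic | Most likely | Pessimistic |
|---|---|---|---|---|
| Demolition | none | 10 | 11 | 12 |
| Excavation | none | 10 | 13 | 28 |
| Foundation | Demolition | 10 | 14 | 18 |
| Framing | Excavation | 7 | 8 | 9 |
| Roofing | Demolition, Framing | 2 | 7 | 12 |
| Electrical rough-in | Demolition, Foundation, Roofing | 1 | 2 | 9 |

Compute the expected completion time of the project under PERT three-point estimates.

33 weeks

te_Demolition = (10 + 4·11 + 12)/6 = 66/6 = 11
te_Excavation = (10 + 4·13 + 28)/6 = 90/6 = 15
te_Foundation = (10 + 4·14 + 18)/6 = 84/6 = 14
te_Framing = (7 + 4·8 + 9)/6 = 48/6 = 8
te_Roofing = (2 + 4·7 + 12)/6 = 42/6 = 7
te_Electrical rough-in = (1 + 4·2 + 9)/6 = 18/6 = 3

Forward pass:
ES_Demolition = 0; EF_Demolition = 11
ES_Excavation = 0; EF_Excavation = 15
ES_Foundation = 11; EF_Foundation = 11+14 = 25
ES_Framing = 15; EF_Framing = 15+8 = 23
ES_Roofing = max(EF_Demolition=11, EF_Framing=23) = 23; EF_Roofing = 23+7 = 30
ES_Electrical rough-in = max(EF_Demolition=11, EF_Foundation=25, EF_Roofing=30) = 30; EF_Electrical rough-in = 30+3 = 33
Expected project duration μ = 33 weeks. Critical path: Excavation → Framing → Roofing → Electrical rough-in.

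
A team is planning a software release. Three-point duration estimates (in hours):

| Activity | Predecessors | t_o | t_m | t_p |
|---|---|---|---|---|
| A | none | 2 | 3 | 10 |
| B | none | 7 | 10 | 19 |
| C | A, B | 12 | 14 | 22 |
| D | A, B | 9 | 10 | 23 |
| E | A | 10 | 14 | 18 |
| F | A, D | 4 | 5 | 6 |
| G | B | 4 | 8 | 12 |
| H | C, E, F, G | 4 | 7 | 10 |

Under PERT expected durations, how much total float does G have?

te_A = (2 + 4·3 + 10)/6 = 24/6 = 4
te_B = (7 + 4·10 + 19)/6 = 66/6 = 11
te_C = (12 + 4·14 + 22)/6 = 90/6 = 15
te_D = (9 + 4·10 + 23)/6 = 72/6 = 12
te_E = (10 + 4·14 + 18)/6 = 84/6 = 14
te_F = (4 + 4·5 + 6)/6 = 30/6 = 5
te_G = (4 + 4·8 + 12)/6 = 48/6 = 8
te_H = (4 + 4·7 + 10)/6 = 42/6 = 7

Forward pass:
ES_A = 0; EF_A = 4
ES_B = 0; EF_B = 11
ES_C = max(EF_A=4, EF_B=11) = 11; EF_C = 11+15 = 26
ES_D = max(EF_A=4, EF_B=11) = 11; EF_D = 11+12 = 23
ES_E = 4; EF_E = 4+14 = 18
ES_F = max(EF_A=4, EF_D=23) = 23; EF_F = 23+5 = 28
ES_G = 11; EF_G = 11+8 = 19
ES_H = max(EF_C=26, EF_E=18, EF_F=28, EF_G=19) = 28; EF_H = 28+7 = 35
Expected project duration μ = 35 hours. Critical path: B → D → F → H.

Backward pass:
LF_H = 35; LS_H = 35−7 = 28
LF_G = LS_H = 28; LS_G = 28−8 = 20
LF_F = LS_H = 28; LS_F = 28−5 = 23
LF_E = LS_H = 28; LS_E = 28−14 = 14
LF_D = LS_F = 23; LS_D = 23−12 = 11
LF_C = LS_H = 28; LS_C = 28−15 = 13
LF_B = min(LS_C=13, LS_D=11, LS_G=20) = 11; LS_B = 11−11 = 0
LF_A = min(LS_C=13, LS_D=11, LS_E=14, LS_F=23) = 11; LS_A = 11−4 = 7
Slack_G = LS_G − ES_G = 20 − 11 = 9

9 hours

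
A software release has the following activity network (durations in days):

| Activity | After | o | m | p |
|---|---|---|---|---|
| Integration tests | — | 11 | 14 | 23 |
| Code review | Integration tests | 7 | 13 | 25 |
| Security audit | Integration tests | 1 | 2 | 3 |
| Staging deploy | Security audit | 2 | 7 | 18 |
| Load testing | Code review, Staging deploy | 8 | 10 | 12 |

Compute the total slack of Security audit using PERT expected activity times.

4 days

te_Integration tests = (11 + 4·14 + 23)/6 = 90/6 = 15
te_Code review = (7 + 4·13 + 25)/6 = 84/6 = 14
te_Security audit = (1 + 4·2 + 3)/6 = 12/6 = 2
te_Staging deploy = (2 + 4·7 + 18)/6 = 48/6 = 8
te_Load testing = (8 + 4·10 + 12)/6 = 60/6 = 10

Forward pass:
ES_Integration tests = 0; EF_Integration tests = 15
ES_Code review = 15; EF_Code review = 15+14 = 29
ES_Security audit = 15; EF_Security audit = 15+2 = 17
ES_Staging deploy = 17; EF_Staging deploy = 17+8 = 25
ES_Load testing = max(EF_Code review=29, EF_Staging deploy=25) = 29; EF_Load testing = 29+10 = 39
Expected project duration μ = 39 days. Critical path: Integration tests → Code review → Load testing.

Backward pass:
LF_Load testing = 39; LS_Load testing = 39−10 = 29
LF_Staging deploy = LS_Load testing = 29; LS_Staging deploy = 29−8 = 21
LF_Security audit = LS_Staging deploy = 21; LS_Security audit = 21−2 = 19
LF_Code review = LS_Load testing = 29; LS_Code review = 29−14 = 15
LF_Integration tests = min(LS_Code review=15, LS_Security audit=19) = 15; LS_Integration tests = 15−15 = 0
Slack_Security audit = LS_Security audit − ES_Security audit = 19 − 15 = 4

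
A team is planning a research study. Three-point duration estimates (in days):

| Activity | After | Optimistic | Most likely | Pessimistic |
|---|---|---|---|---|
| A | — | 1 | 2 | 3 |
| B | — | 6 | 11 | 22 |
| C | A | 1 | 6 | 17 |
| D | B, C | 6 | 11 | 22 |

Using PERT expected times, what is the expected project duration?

te_A = (1 + 4·2 + 3)/6 = 12/6 = 2
te_B = (6 + 4·11 + 22)/6 = 72/6 = 12
te_C = (1 + 4·6 + 17)/6 = 42/6 = 7
te_D = (6 + 4·11 + 22)/6 = 72/6 = 12

Forward pass:
ES_A = 0; EF_A = 2
ES_B = 0; EF_B = 12
ES_C = 2; EF_C = 2+7 = 9
ES_D = max(EF_B=12, EF_C=9) = 12; EF_D = 12+12 = 24
Expected project duration μ = 24 days. Critical path: B → D.

24 days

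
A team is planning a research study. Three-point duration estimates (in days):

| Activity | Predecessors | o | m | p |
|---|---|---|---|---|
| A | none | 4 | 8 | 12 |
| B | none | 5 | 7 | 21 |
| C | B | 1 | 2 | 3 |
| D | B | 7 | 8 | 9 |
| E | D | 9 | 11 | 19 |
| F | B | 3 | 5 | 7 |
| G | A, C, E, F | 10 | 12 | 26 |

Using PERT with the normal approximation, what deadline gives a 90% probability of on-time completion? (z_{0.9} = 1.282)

te_A = (4 + 4·8 + 12)/6 = 48/6 = 8; σ²_A = ((12−4)/6)² = 1.778
te_B = (5 + 4·7 + 21)/6 = 54/6 = 9; σ²_B = ((21−5)/6)² = 7.111
te_C = (1 + 4·2 + 3)/6 = 12/6 = 2; σ²_C = ((3−1)/6)² = 0.111
te_D = (7 + 4·8 + 9)/6 = 48/6 = 8; σ²_D = ((9−7)/6)² = 0.111
te_E = (9 + 4·11 + 19)/6 = 72/6 = 12; σ²_E = ((19−9)/6)² = 2.778
te_F = (3 + 4·5 + 7)/6 = 30/6 = 5; σ²_F = ((7−3)/6)² = 0.444
te_G = (10 + 4·12 + 26)/6 = 84/6 = 14; σ²_G = ((26−10)/6)² = 7.111

Forward pass:
ES_A = 0; EF_A = 8
ES_B = 0; EF_B = 9
ES_C = 9; EF_C = 9+2 = 11
ES_D = 9; EF_D = 9+8 = 17
ES_E = 17; EF_E = 17+12 = 29
ES_F = 9; EF_F = 9+5 = 14
ES_G = max(EF_A=8, EF_C=11, EF_E=29, EF_F=14) = 29; EF_G = 29+14 = 43
Expected project duration μ = 43 days. Critical path: B → D → E → G.

Variance along critical path = 7.111 + 0.111 + 2.778 + 7.111 = 17.111; σ = 4.137 days.
D = μ + z·σ = 43 + 1.282·4.137 = 48.3 days

48.3 days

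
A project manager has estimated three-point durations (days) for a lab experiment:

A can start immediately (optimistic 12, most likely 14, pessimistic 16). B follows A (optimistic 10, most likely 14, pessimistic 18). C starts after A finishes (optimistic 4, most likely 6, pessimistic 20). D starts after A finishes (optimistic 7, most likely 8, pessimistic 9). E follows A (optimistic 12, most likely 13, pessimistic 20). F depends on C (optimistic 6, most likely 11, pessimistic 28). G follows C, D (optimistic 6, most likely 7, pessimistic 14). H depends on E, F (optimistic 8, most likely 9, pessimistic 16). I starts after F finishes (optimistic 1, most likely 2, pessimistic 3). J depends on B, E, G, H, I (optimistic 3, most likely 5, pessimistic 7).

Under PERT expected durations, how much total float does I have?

8 days

te_A = (12 + 4·14 + 16)/6 = 84/6 = 14
te_B = (10 + 4·14 + 18)/6 = 84/6 = 14
te_C = (4 + 4·6 + 20)/6 = 48/6 = 8
te_D = (7 + 4·8 + 9)/6 = 48/6 = 8
te_E = (12 + 4·13 + 20)/6 = 84/6 = 14
te_F = (6 + 4·11 + 28)/6 = 78/6 = 13
te_G = (6 + 4·7 + 14)/6 = 48/6 = 8
te_H = (8 + 4·9 + 16)/6 = 60/6 = 10
te_I = (1 + 4·2 + 3)/6 = 12/6 = 2
te_J = (3 + 4·5 + 7)/6 = 30/6 = 5

Forward pass:
ES_A = 0; EF_A = 14
ES_B = 14; EF_B = 14+14 = 28
ES_C = 14; EF_C = 14+8 = 22
ES_D = 14; EF_D = 14+8 = 22
ES_E = 14; EF_E = 14+14 = 28
ES_F = 22; EF_F = 22+13 = 35
ES_G = max(EF_C=22, EF_D=22) = 22; EF_G = 22+8 = 30
ES_H = max(EF_E=28, EF_F=35) = 35; EF_H = 35+10 = 45
ES_I = 35; EF_I = 35+2 = 37
ES_J = max(EF_B=28, EF_E=28, EF_G=30, EF_H=45, EF_I=37) = 45; EF_J = 45+5 = 50
Expected project duration μ = 50 days. Critical path: A → C → F → H → J.

Backward pass:
LF_J = 50; LS_J = 50−5 = 45
LF_I = LS_J = 45; LS_I = 45−2 = 43
LF_H = LS_J = 45; LS_H = 45−10 = 35
LF_G = LS_J = 45; LS_G = 45−8 = 37
LF_F = min(LS_H=35, LS_I=43) = 35; LS_F = 35−13 = 22
LF_E = min(LS_H=35, LS_J=45) = 35; LS_E = 35−14 = 21
LF_D = LS_G = 37; LS_D = 37−8 = 29
LF_C = min(LS_F=22, LS_G=37) = 22; LS_C = 22−8 = 14
LF_B = LS_J = 45; LS_B = 45−14 = 31
LF_A = min(LS_B=31, LS_C=14, LS_D=29, LS_E=21) = 14; LS_A = 14−14 = 0
Slack_I = LS_I − ES_I = 43 − 35 = 8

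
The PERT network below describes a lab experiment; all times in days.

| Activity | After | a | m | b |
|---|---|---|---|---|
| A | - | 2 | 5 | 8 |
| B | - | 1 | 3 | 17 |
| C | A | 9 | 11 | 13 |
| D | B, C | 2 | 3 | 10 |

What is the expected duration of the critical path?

20 days

te_A = (2 + 4·5 + 8)/6 = 30/6 = 5
te_B = (1 + 4·3 + 17)/6 = 30/6 = 5
te_C = (9 + 4·11 + 13)/6 = 66/6 = 11
te_D = (2 + 4·3 + 10)/6 = 24/6 = 4

Forward pass:
ES_A = 0; EF_A = 5
ES_B = 0; EF_B = 5
ES_C = 5; EF_C = 5+11 = 16
ES_D = max(EF_B=5, EF_C=16) = 16; EF_D = 16+4 = 20
Expected project duration μ = 20 days. Critical path: A → C → D.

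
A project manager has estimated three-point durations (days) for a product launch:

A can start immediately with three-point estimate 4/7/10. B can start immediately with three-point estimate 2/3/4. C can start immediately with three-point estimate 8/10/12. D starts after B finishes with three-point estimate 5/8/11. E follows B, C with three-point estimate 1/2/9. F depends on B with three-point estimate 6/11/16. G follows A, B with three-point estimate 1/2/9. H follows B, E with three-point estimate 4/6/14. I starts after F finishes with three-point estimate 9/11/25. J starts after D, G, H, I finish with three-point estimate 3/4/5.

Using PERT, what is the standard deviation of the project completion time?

3.18 days

te_A = (4 + 4·7 + 10)/6 = 42/6 = 7; σ²_A = ((10−4)/6)² = 1.000
te_B = (2 + 4·3 + 4)/6 = 18/6 = 3; σ²_B = ((4−2)/6)² = 0.111
te_C = (8 + 4·10 + 12)/6 = 60/6 = 10; σ²_C = ((12−8)/6)² = 0.444
te_D = (5 + 4·8 + 11)/6 = 48/6 = 8; σ²_D = ((11−5)/6)² = 1.000
te_E = (1 + 4·2 + 9)/6 = 18/6 = 3; σ²_E = ((9−1)/6)² = 1.778
te_F = (6 + 4·11 + 16)/6 = 66/6 = 11; σ²_F = ((16−6)/6)² = 2.778
te_G = (1 + 4·2 + 9)/6 = 18/6 = 3; σ²_G = ((9−1)/6)² = 1.778
te_H = (4 + 4·6 + 14)/6 = 42/6 = 7; σ²_H = ((14−4)/6)² = 2.778
te_I = (9 + 4·11 + 25)/6 = 78/6 = 13; σ²_I = ((25−9)/6)² = 7.111
te_J = (3 + 4·4 + 5)/6 = 24/6 = 4; σ²_J = ((5−3)/6)² = 0.111

Forward pass:
ES_A = 0; EF_A = 7
ES_B = 0; EF_B = 3
ES_C = 0; EF_C = 10
ES_D = 3; EF_D = 3+8 = 11
ES_E = max(EF_B=3, EF_C=10) = 10; EF_E = 10+3 = 13
ES_F = 3; EF_F = 3+11 = 14
ES_G = max(EF_A=7, EF_B=3) = 7; EF_G = 7+3 = 10
ES_H = max(EF_B=3, EF_E=13) = 13; EF_H = 13+7 = 20
ES_I = 14; EF_I = 14+13 = 27
ES_J = max(EF_D=11, EF_G=10, EF_H=20, EF_I=27) = 27; EF_J = 27+4 = 31
Expected project duration μ = 31 days. Critical path: B → F → I → J.

Variance along critical path = 0.111 + 2.778 + 7.111 + 0.111 = 10.111
σ = √10.111 = 3.180 days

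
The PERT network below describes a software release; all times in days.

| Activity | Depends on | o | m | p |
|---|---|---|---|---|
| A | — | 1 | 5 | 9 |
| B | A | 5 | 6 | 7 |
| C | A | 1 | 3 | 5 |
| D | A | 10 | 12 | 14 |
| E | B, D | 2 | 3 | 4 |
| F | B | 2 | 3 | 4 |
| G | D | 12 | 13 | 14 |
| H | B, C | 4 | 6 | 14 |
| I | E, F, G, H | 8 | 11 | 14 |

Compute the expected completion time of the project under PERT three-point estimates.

41 days

te_A = (1 + 4·5 + 9)/6 = 30/6 = 5
te_B = (5 + 4·6 + 7)/6 = 36/6 = 6
te_C = (1 + 4·3 + 5)/6 = 18/6 = 3
te_D = (10 + 4·12 + 14)/6 = 72/6 = 12
te_E = (2 + 4·3 + 4)/6 = 18/6 = 3
te_F = (2 + 4·3 + 4)/6 = 18/6 = 3
te_G = (12 + 4·13 + 14)/6 = 78/6 = 13
te_H = (4 + 4·6 + 14)/6 = 42/6 = 7
te_I = (8 + 4·11 + 14)/6 = 66/6 = 11

Forward pass:
ES_A = 0; EF_A = 5
ES_B = 5; EF_B = 5+6 = 11
ES_C = 5; EF_C = 5+3 = 8
ES_D = 5; EF_D = 5+12 = 17
ES_E = max(EF_B=11, EF_D=17) = 17; EF_E = 17+3 = 20
ES_F = 11; EF_F = 11+3 = 14
ES_G = 17; EF_G = 17+13 = 30
ES_H = max(EF_B=11, EF_C=8) = 11; EF_H = 11+7 = 18
ES_I = max(EF_E=20, EF_F=14, EF_G=30, EF_H=18) = 30; EF_I = 30+11 = 41
Expected project duration μ = 41 days. Critical path: A → D → G → I.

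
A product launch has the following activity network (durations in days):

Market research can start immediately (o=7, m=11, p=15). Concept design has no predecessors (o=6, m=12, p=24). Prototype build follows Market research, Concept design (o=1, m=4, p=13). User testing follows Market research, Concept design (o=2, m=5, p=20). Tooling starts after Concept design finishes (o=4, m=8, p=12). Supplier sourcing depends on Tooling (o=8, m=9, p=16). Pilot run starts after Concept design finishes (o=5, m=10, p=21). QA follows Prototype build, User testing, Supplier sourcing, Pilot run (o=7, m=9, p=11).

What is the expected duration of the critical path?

40 days

te_Market research = (7 + 4·11 + 15)/6 = 66/6 = 11
te_Concept design = (6 + 4·12 + 24)/6 = 78/6 = 13
te_Prototype build = (1 + 4·4 + 13)/6 = 30/6 = 5
te_User testing = (2 + 4·5 + 20)/6 = 42/6 = 7
te_Tooling = (4 + 4·8 + 12)/6 = 48/6 = 8
te_Supplier sourcing = (8 + 4·9 + 16)/6 = 60/6 = 10
te_Pilot run = (5 + 4·10 + 21)/6 = 66/6 = 11
te_QA = (7 + 4·9 + 11)/6 = 54/6 = 9

Forward pass:
ES_Market research = 0; EF_Market research = 11
ES_Concept design = 0; EF_Concept design = 13
ES_Prototype build = max(EF_Market research=11, EF_Concept design=13) = 13; EF_Prototype build = 13+5 = 18
ES_User testing = max(EF_Market research=11, EF_Concept design=13) = 13; EF_User testing = 13+7 = 20
ES_Tooling = 13; EF_Tooling = 13+8 = 21
ES_Supplier sourcing = 21; EF_Supplier sourcing = 21+10 = 31
ES_Pilot run = 13; EF_Pilot run = 13+11 = 24
ES_QA = max(EF_Prototype build=18, EF_User testing=20, EF_Supplier sourcing=31, EF_Pilot run=24) = 31; EF_QA = 31+9 = 40
Expected project duration μ = 40 days. Critical path: Concept design → Tooling → Supplier sourcing → QA.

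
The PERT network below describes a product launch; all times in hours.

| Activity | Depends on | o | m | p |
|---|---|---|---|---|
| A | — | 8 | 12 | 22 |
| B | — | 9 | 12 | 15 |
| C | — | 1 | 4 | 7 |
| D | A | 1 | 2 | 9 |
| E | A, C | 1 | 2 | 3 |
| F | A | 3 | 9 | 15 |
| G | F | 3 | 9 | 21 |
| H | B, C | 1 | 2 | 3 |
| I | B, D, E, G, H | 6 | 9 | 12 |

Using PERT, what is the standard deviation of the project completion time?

4.41 hours

te_A = (8 + 4·12 + 22)/6 = 78/6 = 13; σ²_A = ((22−8)/6)² = 5.444
te_B = (9 + 4·12 + 15)/6 = 72/6 = 12; σ²_B = ((15−9)/6)² = 1.000
te_C = (1 + 4·4 + 7)/6 = 24/6 = 4; σ²_C = ((7−1)/6)² = 1.000
te_D = (1 + 4·2 + 9)/6 = 18/6 = 3; σ²_D = ((9−1)/6)² = 1.778
te_E = (1 + 4·2 + 3)/6 = 12/6 = 2; σ²_E = ((3−1)/6)² = 0.111
te_F = (3 + 4·9 + 15)/6 = 54/6 = 9; σ²_F = ((15−3)/6)² = 4.000
te_G = (3 + 4·9 + 21)/6 = 60/6 = 10; σ²_G = ((21−3)/6)² = 9.000
te_H = (1 + 4·2 + 3)/6 = 12/6 = 2; σ²_H = ((3−1)/6)² = 0.111
te_I = (6 + 4·9 + 12)/6 = 54/6 = 9; σ²_I = ((12−6)/6)² = 1.000

Forward pass:
ES_A = 0; EF_A = 13
ES_B = 0; EF_B = 12
ES_C = 0; EF_C = 4
ES_D = 13; EF_D = 13+3 = 16
ES_E = max(EF_A=13, EF_C=4) = 13; EF_E = 13+2 = 15
ES_F = 13; EF_F = 13+9 = 22
ES_G = 22; EF_G = 22+10 = 32
ES_H = max(EF_B=12, EF_C=4) = 12; EF_H = 12+2 = 14
ES_I = max(EF_B=12, EF_D=16, EF_E=15, EF_G=32, EF_H=14) = 32; EF_I = 32+9 = 41
Expected project duration μ = 41 hours. Critical path: A → F → G → I.

Variance along critical path = 5.444 + 4.000 + 9.000 + 1.000 = 19.444
σ = √19.444 = 4.410 hours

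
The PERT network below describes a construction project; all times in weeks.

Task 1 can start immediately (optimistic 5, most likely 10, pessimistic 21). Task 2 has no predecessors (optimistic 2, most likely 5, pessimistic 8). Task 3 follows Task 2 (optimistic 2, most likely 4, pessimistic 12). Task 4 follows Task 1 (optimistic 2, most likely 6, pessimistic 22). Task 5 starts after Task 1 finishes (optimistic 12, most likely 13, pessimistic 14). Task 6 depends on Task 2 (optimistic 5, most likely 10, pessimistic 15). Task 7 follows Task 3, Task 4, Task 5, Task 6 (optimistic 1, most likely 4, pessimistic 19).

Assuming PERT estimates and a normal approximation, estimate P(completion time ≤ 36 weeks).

0.932

te_Task 1 = (5 + 4·10 + 21)/6 = 66/6 = 11; σ²_Task 1 = ((21−5)/6)² = 7.111
te_Task 2 = (2 + 4·5 + 8)/6 = 30/6 = 5; σ²_Task 2 = ((8−2)/6)² = 1.000
te_Task 3 = (2 + 4·4 + 12)/6 = 30/6 = 5; σ²_Task 3 = ((12−2)/6)² = 2.778
te_Task 4 = (2 + 4·6 + 22)/6 = 48/6 = 8; σ²_Task 4 = ((22−2)/6)² = 11.111
te_Task 5 = (12 + 4·13 + 14)/6 = 78/6 = 13; σ²_Task 5 = ((14−12)/6)² = 0.111
te_Task 6 = (5 + 4·10 + 15)/6 = 60/6 = 10; σ²_Task 6 = ((15−5)/6)² = 2.778
te_Task 7 = (1 + 4·4 + 19)/6 = 36/6 = 6; σ²_Task 7 = ((19−1)/6)² = 9.000

Forward pass:
ES_Task 1 = 0; EF_Task 1 = 11
ES_Task 2 = 0; EF_Task 2 = 5
ES_Task 3 = 5; EF_Task 3 = 5+5 = 10
ES_Task 4 = 11; EF_Task 4 = 11+8 = 19
ES_Task 5 = 11; EF_Task 5 = 11+13 = 24
ES_Task 6 = 5; EF_Task 6 = 5+10 = 15
ES_Task 7 = max(EF_Task 3=10, EF_Task 4=19, EF_Task 5=24, EF_Task 6=15) = 24; EF_Task 7 = 24+6 = 30
Expected project duration μ = 30 weeks. Critical path: Task 1 → Task 5 → Task 7.

Variance along critical path = 7.111 + 0.111 + 9.000 = 16.222; σ = √16.222 = 4.028 weeks.
Z = (36 − 30) / 4.028 = 1.490
P(T ≤ 36) = Φ(1.490) ≈ 0.932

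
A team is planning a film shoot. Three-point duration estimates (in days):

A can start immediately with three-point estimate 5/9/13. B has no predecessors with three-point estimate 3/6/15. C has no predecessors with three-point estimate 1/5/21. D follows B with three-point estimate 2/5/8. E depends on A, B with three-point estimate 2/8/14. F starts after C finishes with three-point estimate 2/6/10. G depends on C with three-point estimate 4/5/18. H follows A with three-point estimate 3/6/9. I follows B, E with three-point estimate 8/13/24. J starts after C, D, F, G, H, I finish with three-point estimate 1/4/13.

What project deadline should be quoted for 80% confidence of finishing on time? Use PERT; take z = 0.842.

te_A = (5 + 4·9 + 13)/6 = 54/6 = 9; σ²_A = ((13−5)/6)² = 1.778
te_B = (3 + 4·6 + 15)/6 = 42/6 = 7; σ²_B = ((15−3)/6)² = 4.000
te_C = (1 + 4·5 + 21)/6 = 42/6 = 7; σ²_C = ((21−1)/6)² = 11.111
te_D = (2 + 4·5 + 8)/6 = 30/6 = 5; σ²_D = ((8−2)/6)² = 1.000
te_E = (2 + 4·8 + 14)/6 = 48/6 = 8; σ²_E = ((14−2)/6)² = 4.000
te_F = (2 + 4·6 + 10)/6 = 36/6 = 6; σ²_F = ((10−2)/6)² = 1.778
te_G = (4 + 4·5 + 18)/6 = 42/6 = 7; σ²_G = ((18−4)/6)² = 5.444
te_H = (3 + 4·6 + 9)/6 = 36/6 = 6; σ²_H = ((9−3)/6)² = 1.000
te_I = (8 + 4·13 + 24)/6 = 84/6 = 14; σ²_I = ((24−8)/6)² = 7.111
te_J = (1 + 4·4 + 13)/6 = 30/6 = 5; σ²_J = ((13−1)/6)² = 4.000

Forward pass:
ES_A = 0; EF_A = 9
ES_B = 0; EF_B = 7
ES_C = 0; EF_C = 7
ES_D = 7; EF_D = 7+5 = 12
ES_E = max(EF_A=9, EF_B=7) = 9; EF_E = 9+8 = 17
ES_F = 7; EF_F = 7+6 = 13
ES_G = 7; EF_G = 7+7 = 14
ES_H = 9; EF_H = 9+6 = 15
ES_I = max(EF_B=7, EF_E=17) = 17; EF_I = 17+14 = 31
ES_J = max(EF_C=7, EF_D=12, EF_F=13, EF_G=14, EF_H=15, EF_I=31) = 31; EF_J = 31+5 = 36
Expected project duration μ = 36 days. Critical path: A → E → I → J.

Variance along critical path = 1.778 + 4.000 + 7.111 + 4.000 = 16.889; σ = 4.110 days.
D = μ + z·σ = 36 + 0.842·4.110 = 39.5 days

39.5 days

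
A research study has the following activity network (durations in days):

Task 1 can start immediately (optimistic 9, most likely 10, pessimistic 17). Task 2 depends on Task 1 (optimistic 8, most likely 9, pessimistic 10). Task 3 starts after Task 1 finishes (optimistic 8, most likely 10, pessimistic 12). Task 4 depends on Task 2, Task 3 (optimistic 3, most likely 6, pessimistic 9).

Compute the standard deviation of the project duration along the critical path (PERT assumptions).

te_Task 1 = (9 + 4·10 + 17)/6 = 66/6 = 11; σ²_Task 1 = ((17−9)/6)² = 1.778
te_Task 2 = (8 + 4·9 + 10)/6 = 54/6 = 9; σ²_Task 2 = ((10−8)/6)² = 0.111
te_Task 3 = (8 + 4·10 + 12)/6 = 60/6 = 10; σ²_Task 3 = ((12−8)/6)² = 0.444
te_Task 4 = (3 + 4·6 + 9)/6 = 36/6 = 6; σ²_Task 4 = ((9−3)/6)² = 1.000

Forward pass:
ES_Task 1 = 0; EF_Task 1 = 11
ES_Task 2 = 11; EF_Task 2 = 11+9 = 20
ES_Task 3 = 11; EF_Task 3 = 11+10 = 21
ES_Task 4 = max(EF_Task 2=20, EF_Task 3=21) = 21; EF_Task 4 = 21+6 = 27
Expected project duration μ = 27 days. Critical path: Task 1 → Task 3 → Task 4.

Variance along critical path = 1.778 + 0.444 + 1.000 = 3.222
σ = √3.222 = 1.795 days

1.80 days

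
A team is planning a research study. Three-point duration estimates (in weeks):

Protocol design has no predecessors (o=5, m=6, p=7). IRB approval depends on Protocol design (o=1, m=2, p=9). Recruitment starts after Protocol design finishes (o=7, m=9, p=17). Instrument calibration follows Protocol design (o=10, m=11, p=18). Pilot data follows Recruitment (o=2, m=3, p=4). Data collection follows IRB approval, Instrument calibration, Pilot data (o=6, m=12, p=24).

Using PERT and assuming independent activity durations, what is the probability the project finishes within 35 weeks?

te_Protocol design = (5 + 4·6 + 7)/6 = 36/6 = 6; σ²_Protocol design = ((7−5)/6)² = 0.111
te_IRB approval = (1 + 4·2 + 9)/6 = 18/6 = 3; σ²_IRB approval = ((9−1)/6)² = 1.778
te_Recruitment = (7 + 4·9 + 17)/6 = 60/6 = 10; σ²_Recruitment = ((17−7)/6)² = 2.778
te_Instrument calibration = (10 + 4·11 + 18)/6 = 72/6 = 12; σ²_Instrument calibration = ((18−10)/6)² = 1.778
te_Pilot data = (2 + 4·3 + 4)/6 = 18/6 = 3; σ²_Pilot data = ((4−2)/6)² = 0.111
te_Data collection = (6 + 4·12 + 24)/6 = 78/6 = 13; σ²_Data collection = ((24−6)/6)² = 9.000

Forward pass:
ES_Protocol design = 0; EF_Protocol design = 6
ES_IRB approval = 6; EF_IRB approval = 6+3 = 9
ES_Recruitment = 6; EF_Recruitment = 6+10 = 16
ES_Instrument calibration = 6; EF_Instrument calibration = 6+12 = 18
ES_Pilot data = 16; EF_Pilot data = 16+3 = 19
ES_Data collection = max(EF_IRB approval=9, EF_Instrument calibration=18, EF_Pilot data=19) = 19; EF_Data collection = 19+13 = 32
Expected project duration μ = 32 weeks. Critical path: Protocol design → Recruitment → Pilot data → Data collection.

Variance along critical path = 0.111 + 2.778 + 0.111 + 9.000 = 12.000; σ = √12.000 = 3.464 weeks.
Z = (35 − 32) / 3.464 = 0.866
P(T ≤ 35) = Φ(0.866) ≈ 0.807

0.807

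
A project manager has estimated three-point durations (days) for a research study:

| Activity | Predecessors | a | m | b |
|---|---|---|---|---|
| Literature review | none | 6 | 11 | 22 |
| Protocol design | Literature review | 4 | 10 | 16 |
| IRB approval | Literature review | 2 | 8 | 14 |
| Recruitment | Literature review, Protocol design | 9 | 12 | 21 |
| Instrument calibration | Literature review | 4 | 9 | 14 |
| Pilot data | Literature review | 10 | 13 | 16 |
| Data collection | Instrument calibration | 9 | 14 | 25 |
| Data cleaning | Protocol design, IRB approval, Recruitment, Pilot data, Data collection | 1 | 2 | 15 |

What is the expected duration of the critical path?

te_Literature review = (6 + 4·11 + 22)/6 = 72/6 = 12
te_Protocol design = (4 + 4·10 + 16)/6 = 60/6 = 10
te_IRB approval = (2 + 4·8 + 14)/6 = 48/6 = 8
te_Recruitment = (9 + 4·12 + 21)/6 = 78/6 = 13
te_Instrument calibration = (4 + 4·9 + 14)/6 = 54/6 = 9
te_Pilot data = (10 + 4·13 + 16)/6 = 78/6 = 13
te_Data collection = (9 + 4·14 + 25)/6 = 90/6 = 15
te_Data cleaning = (1 + 4·2 + 15)/6 = 24/6 = 4

Forward pass:
ES_Literature review = 0; EF_Literature review = 12
ES_Protocol design = 12; EF_Protocol design = 12+10 = 22
ES_IRB approval = 12; EF_IRB approval = 12+8 = 20
ES_Recruitment = max(EF_Literature review=12, EF_Protocol design=22) = 22; EF_Recruitment = 22+13 = 35
ES_Instrument calibration = 12; EF_Instrument calibration = 12+9 = 21
ES_Pilot data = 12; EF_Pilot data = 12+13 = 25
ES_Data collection = 21; EF_Data collection = 21+15 = 36
ES_Data cleaning = max(EF_Protocol design=22, EF_IRB approval=20, EF_Recruitment=35, EF_Pilot data=25, EF_Data collection=36) = 36; EF_Data cleaning = 36+4 = 40
Expected project duration μ = 40 days. Critical path: Literature review → Instrument calibration → Data collection → Data cleaning.

40 days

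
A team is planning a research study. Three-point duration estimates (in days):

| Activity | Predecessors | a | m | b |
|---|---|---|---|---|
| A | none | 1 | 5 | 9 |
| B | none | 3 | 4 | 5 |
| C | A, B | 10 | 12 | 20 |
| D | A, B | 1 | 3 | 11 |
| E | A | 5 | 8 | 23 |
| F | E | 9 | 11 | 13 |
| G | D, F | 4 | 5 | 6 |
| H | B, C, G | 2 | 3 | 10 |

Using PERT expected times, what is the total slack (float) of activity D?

te_A = (1 + 4·5 + 9)/6 = 30/6 = 5
te_B = (3 + 4·4 + 5)/6 = 24/6 = 4
te_C = (10 + 4·12 + 20)/6 = 78/6 = 13
te_D = (1 + 4·3 + 11)/6 = 24/6 = 4
te_E = (5 + 4·8 + 23)/6 = 60/6 = 10
te_F = (9 + 4·11 + 13)/6 = 66/6 = 11
te_G = (4 + 4·5 + 6)/6 = 30/6 = 5
te_H = (2 + 4·3 + 10)/6 = 24/6 = 4

Forward pass:
ES_A = 0; EF_A = 5
ES_B = 0; EF_B = 4
ES_C = max(EF_A=5, EF_B=4) = 5; EF_C = 5+13 = 18
ES_D = max(EF_A=5, EF_B=4) = 5; EF_D = 5+4 = 9
ES_E = 5; EF_E = 5+10 = 15
ES_F = 15; EF_F = 15+11 = 26
ES_G = max(EF_D=9, EF_F=26) = 26; EF_G = 26+5 = 31
ES_H = max(EF_B=4, EF_C=18, EF_G=31) = 31; EF_H = 31+4 = 35
Expected project duration μ = 35 days. Critical path: A → E → F → G → H.

Backward pass:
LF_H = 35; LS_H = 35−4 = 31
LF_G = LS_H = 31; LS_G = 31−5 = 26
LF_F = LS_G = 26; LS_F = 26−11 = 15
LF_E = LS_F = 15; LS_E = 15−10 = 5
LF_D = LS_G = 26; LS_D = 26−4 = 22
LF_C = LS_H = 31; LS_C = 31−13 = 18
LF_B = min(LS_C=18, LS_D=22, LS_H=31) = 18; LS_B = 18−4 = 14
LF_A = min(LS_C=18, LS_D=22, LS_E=5) = 5; LS_A = 5−5 = 0
Slack_D = LS_D − ES_D = 22 − 5 = 17

17 days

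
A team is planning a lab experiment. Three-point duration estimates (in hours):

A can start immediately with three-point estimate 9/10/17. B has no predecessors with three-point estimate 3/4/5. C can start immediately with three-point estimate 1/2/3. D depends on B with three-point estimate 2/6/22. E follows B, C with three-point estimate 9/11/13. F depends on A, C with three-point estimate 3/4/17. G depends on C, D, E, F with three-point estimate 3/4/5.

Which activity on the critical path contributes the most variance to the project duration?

te_A = (9 + 4·10 + 17)/6 = 66/6 = 11; σ²_A = ((17−9)/6)² = 1.778
te_B = (3 + 4·4 + 5)/6 = 24/6 = 4; σ²_B = ((5−3)/6)² = 0.111
te_C = (1 + 4·2 + 3)/6 = 12/6 = 2; σ²_C = ((3−1)/6)² = 0.111
te_D = (2 + 4·6 + 22)/6 = 48/6 = 8; σ²_D = ((22−2)/6)² = 11.111
te_E = (9 + 4·11 + 13)/6 = 66/6 = 11; σ²_E = ((13−9)/6)² = 0.444
te_F = (3 + 4·4 + 17)/6 = 36/6 = 6; σ²_F = ((17−3)/6)² = 5.444
te_G = (3 + 4·4 + 5)/6 = 24/6 = 4; σ²_G = ((5−3)/6)² = 0.111

Forward pass:
ES_A = 0; EF_A = 11
ES_B = 0; EF_B = 4
ES_C = 0; EF_C = 2
ES_D = 4; EF_D = 4+8 = 12
ES_E = max(EF_B=4, EF_C=2) = 4; EF_E = 4+11 = 15
ES_F = max(EF_A=11, EF_C=2) = 11; EF_F = 11+6 = 17
ES_G = max(EF_C=2, EF_D=12, EF_E=15, EF_F=17) = 17; EF_G = 17+4 = 21
Expected project duration μ = 21 hours. Critical path: A → F → G.

Variances on critical path: σ²_A=1.778, σ²_F=5.444, σ²_G=0.111.
Largest is σ²_F = 5.444.

F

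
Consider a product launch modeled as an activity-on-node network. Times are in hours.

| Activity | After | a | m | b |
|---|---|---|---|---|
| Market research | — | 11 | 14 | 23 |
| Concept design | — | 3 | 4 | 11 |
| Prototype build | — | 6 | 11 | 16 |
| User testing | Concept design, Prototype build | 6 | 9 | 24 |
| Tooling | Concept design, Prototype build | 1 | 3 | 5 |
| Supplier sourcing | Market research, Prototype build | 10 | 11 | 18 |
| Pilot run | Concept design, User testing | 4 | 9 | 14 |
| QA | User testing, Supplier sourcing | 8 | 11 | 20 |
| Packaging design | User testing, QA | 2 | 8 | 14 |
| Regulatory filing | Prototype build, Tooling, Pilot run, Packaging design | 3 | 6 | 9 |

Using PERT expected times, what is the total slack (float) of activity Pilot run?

16 hours

te_Market research = (11 + 4·14 + 23)/6 = 90/6 = 15
te_Concept design = (3 + 4·4 + 11)/6 = 30/6 = 5
te_Prototype build = (6 + 4·11 + 16)/6 = 66/6 = 11
te_User testing = (6 + 4·9 + 24)/6 = 66/6 = 11
te_Tooling = (1 + 4·3 + 5)/6 = 18/6 = 3
te_Supplier sourcing = (10 + 4·11 + 18)/6 = 72/6 = 12
te_Pilot run = (4 + 4·9 + 14)/6 = 54/6 = 9
te_QA = (8 + 4·11 + 20)/6 = 72/6 = 12
te_Packaging design = (2 + 4·8 + 14)/6 = 48/6 = 8
te_Regulatory filing = (3 + 4·6 + 9)/6 = 36/6 = 6

Forward pass:
ES_Market research = 0; EF_Market research = 15
ES_Concept design = 0; EF_Concept design = 5
ES_Prototype build = 0; EF_Prototype build = 11
ES_User testing = max(EF_Concept design=5, EF_Prototype build=11) = 11; EF_User testing = 11+11 = 22
ES_Tooling = max(EF_Concept design=5, EF_Prototype build=11) = 11; EF_Tooling = 11+3 = 14
ES_Supplier sourcing = max(EF_Market research=15, EF_Prototype build=11) = 15; EF_Supplier sourcing = 15+12 = 27
ES_Pilot run = max(EF_Concept design=5, EF_User testing=22) = 22; EF_Pilot run = 22+9 = 31
ES_QA = max(EF_User testing=22, EF_Supplier sourcing=27) = 27; EF_QA = 27+12 = 39
ES_Packaging design = max(EF_User testing=22, EF_QA=39) = 39; EF_Packaging design = 39+8 = 47
ES_Regulatory filing = max(EF_Prototype build=11, EF_Tooling=14, EF_Pilot run=31, EF_Packaging design=47) = 47; EF_Regulatory filing = 47+6 = 53
Expected project duration μ = 53 hours. Critical path: Market research → Supplier sourcing → QA → Packaging design → Regulatory filing.

Backward pass:
LF_Regulatory filing = 53; LS_Regulatory filing = 53−6 = 47
LF_Packaging design = LS_Regulatory filing = 47; LS_Packaging design = 47−8 = 39
LF_QA = LS_Packaging design = 39; LS_QA = 39−12 = 27
LF_Pilot run = LS_Regulatory filing = 47; LS_Pilot run = 47−9 = 38
LF_Supplier sourcing = LS_QA = 27; LS_Supplier sourcing = 27−12 = 15
LF_Tooling = LS_Regulatory filing = 47; LS_Tooling = 47−3 = 44
LF_User testing = min(LS_Pilot run=38, LS_QA=27, LS_Packaging design=39) = 27; LS_User testing = 27−11 = 16
LF_Prototype build = min(LS_User testing=16, LS_Tooling=44, LS_Supplier sourcing=15, LS_Regulatory filing=47) = 15; LS_Prototype build = 15−11 = 4
LF_Concept design = min(LS_User testing=16, LS_Tooling=44, LS_Pilot run=38) = 16; LS_Concept design = 16−5 = 11
LF_Market research = LS_Supplier sourcing = 15; LS_Market research = 15−15 = 0
Slack_Pilot run = LS_Pilot run − ES_Pilot run = 38 − 22 = 16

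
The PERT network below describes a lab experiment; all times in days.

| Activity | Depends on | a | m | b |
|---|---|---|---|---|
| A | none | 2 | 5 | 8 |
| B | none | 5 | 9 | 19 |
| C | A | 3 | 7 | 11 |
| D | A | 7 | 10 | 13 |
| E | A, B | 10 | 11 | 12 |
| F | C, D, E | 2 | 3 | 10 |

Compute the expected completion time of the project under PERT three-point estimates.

te_A = (2 + 4·5 + 8)/6 = 30/6 = 5
te_B = (5 + 4·9 + 19)/6 = 60/6 = 10
te_C = (3 + 4·7 + 11)/6 = 42/6 = 7
te_D = (7 + 4·10 + 13)/6 = 60/6 = 10
te_E = (10 + 4·11 + 12)/6 = 66/6 = 11
te_F = (2 + 4·3 + 10)/6 = 24/6 = 4

Forward pass:
ES_A = 0; EF_A = 5
ES_B = 0; EF_B = 10
ES_C = 5; EF_C = 5+7 = 12
ES_D = 5; EF_D = 5+10 = 15
ES_E = max(EF_A=5, EF_B=10) = 10; EF_E = 10+11 = 21
ES_F = max(EF_C=12, EF_D=15, EF_E=21) = 21; EF_F = 21+4 = 25
Expected project duration μ = 25 days. Critical path: B → E → F.

25 days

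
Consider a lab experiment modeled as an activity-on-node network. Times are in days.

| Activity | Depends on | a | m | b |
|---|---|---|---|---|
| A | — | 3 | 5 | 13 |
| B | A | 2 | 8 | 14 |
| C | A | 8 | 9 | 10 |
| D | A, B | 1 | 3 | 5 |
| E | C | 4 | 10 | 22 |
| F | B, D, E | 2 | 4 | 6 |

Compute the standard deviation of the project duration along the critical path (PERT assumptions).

te_A = (3 + 4·5 + 13)/6 = 36/6 = 6; σ²_A = ((13−3)/6)² = 2.778
te_B = (2 + 4·8 + 14)/6 = 48/6 = 8; σ²_B = ((14−2)/6)² = 4.000
te_C = (8 + 4·9 + 10)/6 = 54/6 = 9; σ²_C = ((10−8)/6)² = 0.111
te_D = (1 + 4·3 + 5)/6 = 18/6 = 3; σ²_D = ((5−1)/6)² = 0.444
te_E = (4 + 4·10 + 22)/6 = 66/6 = 11; σ²_E = ((22−4)/6)² = 9.000
te_F = (2 + 4·4 + 6)/6 = 24/6 = 4; σ²_F = ((6−2)/6)² = 0.444

Forward pass:
ES_A = 0; EF_A = 6
ES_B = 6; EF_B = 6+8 = 14
ES_C = 6; EF_C = 6+9 = 15
ES_D = max(EF_A=6, EF_B=14) = 14; EF_D = 14+3 = 17
ES_E = 15; EF_E = 15+11 = 26
ES_F = max(EF_B=14, EF_D=17, EF_E=26) = 26; EF_F = 26+4 = 30
Expected project duration μ = 30 days. Critical path: A → C → E → F.

Variance along critical path = 2.778 + 0.111 + 9.000 + 0.444 = 12.333
σ = √12.333 = 3.512 days

3.51 days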